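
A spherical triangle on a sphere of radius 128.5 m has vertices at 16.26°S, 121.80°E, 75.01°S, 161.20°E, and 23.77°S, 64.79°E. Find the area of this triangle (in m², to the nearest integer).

9431 m²

Side lengths (central angles): a = 1.1994, b = 0.9382, c = 1.0902 rad; semiperimeter s = 1.6139.
By l'Huilier's theorem, tan(E/4) = √[tan(s/2) tan((s−a)/2) tan((s−b)/2) tan((s−c)/2)], giving spherical excess E = 0.5712 rad.
Area = E·R² = 0.5712 × (128.5)² ≈ 9431 m².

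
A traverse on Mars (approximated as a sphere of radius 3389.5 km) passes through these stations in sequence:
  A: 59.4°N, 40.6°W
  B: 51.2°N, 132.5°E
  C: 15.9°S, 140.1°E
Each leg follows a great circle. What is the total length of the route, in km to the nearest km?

8086 km

Leg A→B: central angle 1.2088 rad, distance 4097.2 km.
Leg B→C: central angle 1.1769 rad, distance 3989.0 km.
Total: 4097.2 + 3989.0 ≈ 8086 km.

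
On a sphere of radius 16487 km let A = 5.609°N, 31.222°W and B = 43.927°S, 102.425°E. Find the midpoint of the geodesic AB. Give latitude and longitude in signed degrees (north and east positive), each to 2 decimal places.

-39.58°, 15.07°

The central angle between A and B is δ = 2.1682 rad.
With f = 0.5, the slerp weights are sin((1−f)δ)/sin δ = 1.0691 and sin(fδ)/sin δ = 1.0691.
Weighted sum of the unit vectors: (1.0691)·(0.8511,-0.5159,0.0977) + (1.0691)·(-0.1550,0.7034,-0.6937) = (0.7442, 0.2004, -0.6372).
Converting back: φ = atan2(z, √(x²+y²)) = -39.58°, λ = atan2(y, x) = 15.07°.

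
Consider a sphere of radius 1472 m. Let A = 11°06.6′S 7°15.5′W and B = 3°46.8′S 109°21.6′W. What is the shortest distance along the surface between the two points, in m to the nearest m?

Let φ₁ = -0.1939 rad, φ₂ = -0.0660 rad, and Δλ = -1.7820 rad.
cos c = sin φ₁ sin φ₂ + cos φ₁ cos φ₂ cos Δλ = (-0.1927)(-0.0659) + (0.9813)(0.9978)(-0.2096) = -0.19257,
so c = arccos(-0.19257) = 1.76457 rad.
Distance = R·c = 1472 × 1.7646 ≈ 2597 m.

2597 m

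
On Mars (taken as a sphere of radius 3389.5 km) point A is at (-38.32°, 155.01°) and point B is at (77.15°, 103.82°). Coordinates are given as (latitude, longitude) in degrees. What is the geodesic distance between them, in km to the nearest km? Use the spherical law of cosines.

Let φ₁ = -0.6688 rad, φ₂ = 1.3465 rad, and Δλ = -0.8934 rad.
cos c = sin φ₁ sin φ₂ + cos φ₁ cos φ₂ cos Δλ = (-0.6201)(0.9750) + (0.7846)(0.2224)(0.6267) = -0.49517,
so c = arccos(-0.49517) = 2.08882 rad.
Distance = R·c = 3389.5 × 2.0888 ≈ 7080 km.

7080 km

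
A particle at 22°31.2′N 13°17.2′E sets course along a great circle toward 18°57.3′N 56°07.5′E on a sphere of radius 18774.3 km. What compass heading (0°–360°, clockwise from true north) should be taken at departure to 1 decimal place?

86.9°

With φ₁ = 0.3930, φ₂ = 0.3308, Δλ = 0.7477 rad, the forward-azimuth formula gives
θ = atan2( sin Δλ cos φ₂ , cos φ₁ sin φ₂ − sin φ₁ cos φ₂ cos Δλ ) = atan2(0.6431, 0.0344) = 86.93°.
So the initial bearing is 86.9°.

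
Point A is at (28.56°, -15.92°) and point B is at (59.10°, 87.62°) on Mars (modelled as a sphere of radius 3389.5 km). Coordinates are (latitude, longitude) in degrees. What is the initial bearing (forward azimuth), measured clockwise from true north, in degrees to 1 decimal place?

31.6°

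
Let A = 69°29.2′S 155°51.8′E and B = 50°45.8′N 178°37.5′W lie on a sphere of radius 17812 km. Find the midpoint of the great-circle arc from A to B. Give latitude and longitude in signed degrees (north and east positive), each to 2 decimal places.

-9.57°, 172.34°

The central angle between A and B is δ = 2.1240 rad.
With f = 0.5, the slerp weights are sin((1−f)δ)/sin δ = 1.0264 and sin(fδ)/sin δ = 1.0264.
Weighted sum of the unit vectors: (1.0264)·(-0.3198,0.1433,-0.9366) + (1.0264)·(-0.6323,-0.0152,0.7745) = (-0.9773, 0.1315, -0.1663).
Converting back: φ = atan2(z, √(x²+y²)) = -9.57°, λ = atan2(y, x) = 172.34°.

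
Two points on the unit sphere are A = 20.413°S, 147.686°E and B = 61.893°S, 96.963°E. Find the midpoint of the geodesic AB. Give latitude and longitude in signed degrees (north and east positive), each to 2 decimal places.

-43.70°, 131.24°

Central angle δ = 0.9432 rad. Interpolating on the sphere with fraction f = 0.5:
P = [sin((1−f)δ)·A + sin(fδ)·B] / sin δ = 0.5613·A + 0.5613·B in Cartesian coordinates,
giving P = (-0.4766, 0.5437, -0.6908), i.e. latitude -43.70°, longitude 131.24°.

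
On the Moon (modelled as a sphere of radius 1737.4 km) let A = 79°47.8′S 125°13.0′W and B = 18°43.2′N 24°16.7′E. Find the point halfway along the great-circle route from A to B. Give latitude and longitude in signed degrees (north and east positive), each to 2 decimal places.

-39.68°, 17.82°

The central angle between A and B is δ = 2.0493 rad.
With f = 0.5, the slerp weights are sin((1−f)δ)/sin δ = 0.9626 and sin(fδ)/sin δ = 0.9626.
Weighted sum of the unit vectors: (0.9626)·(-0.1022,-0.1447,-0.9842) + (0.9626)·(0.8633,0.3894,0.3209) = (0.7327, 0.2356, -0.6385).
Converting back: φ = atan2(z, √(x²+y²)) = -39.68°, λ = atan2(y, x) = 17.82°.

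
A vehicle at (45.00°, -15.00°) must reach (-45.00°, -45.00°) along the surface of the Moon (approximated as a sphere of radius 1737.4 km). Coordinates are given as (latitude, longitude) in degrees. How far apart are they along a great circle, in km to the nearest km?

With latitudes φ₁ = 45.000°, φ₂ = -45.000° and longitude difference Δλ = -30.000°:
cos c = sin φ₁ sin φ₂ + cos φ₁ cos φ₂ cos Δλ = (0.7071)(-0.7071) + (0.7071)(0.7071)(0.8660) = -0.06699,
so c = arccos(-0.06699) = 1.63783 rad.
Distance = R·c = 1737.4 × 1.6378 ≈ 2846 km.

2846 km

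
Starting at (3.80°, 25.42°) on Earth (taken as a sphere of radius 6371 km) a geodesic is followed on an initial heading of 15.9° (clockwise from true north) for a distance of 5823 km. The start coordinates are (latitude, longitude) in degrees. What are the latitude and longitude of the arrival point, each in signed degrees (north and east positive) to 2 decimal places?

Angular distance δ = d/R = 5823/6371 = 0.91399 rad; initial bearing θ = 0.2775 rad.
sin φ₂ = sin φ₁ cos δ + cos φ₁ sin δ cos θ = (0.0663)(0.6106) + (0.9978)(0.7919)(0.9617) = 0.8004, so φ₂ = 53.17°.
Δλ = atan2(sin θ sin δ cos φ₁, cos δ − sin φ₁ sin φ₂) = atan2(0.2165, 0.5575) = 21.220°.
λ₂ = 25.420° + 21.220° = 46.64°.

53.17°, 46.64°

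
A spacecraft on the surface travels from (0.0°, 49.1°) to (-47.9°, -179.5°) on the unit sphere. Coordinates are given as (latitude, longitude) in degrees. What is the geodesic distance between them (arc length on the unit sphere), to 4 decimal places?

2.0301

In radians: φ₁ = 0.0000, φ₂ = -0.8360, Δλ = 131.400° = 2.2934 rad.
Haversine: a = sin²(Δφ/2) + cos φ₁ cos φ₂ sin²(Δλ/2) = 0.1648 + (1.0000)(0.6704)(0.8307) = 0.72168.
Central angle c = 2·arcsin(√a) = 2.03014 rad.
On the unit sphere the arc length equals the central angle: 2.0301.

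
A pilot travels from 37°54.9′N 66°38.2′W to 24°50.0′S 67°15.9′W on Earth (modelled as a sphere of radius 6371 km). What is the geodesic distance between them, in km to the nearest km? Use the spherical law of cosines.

6978 km

With latitudes φ₁ = 37.915°, φ₂ = -24.833° and longitude difference Δλ = -0.628°:
cos c = sin φ₁ sin φ₂ + cos φ₁ cos φ₂ cos Δλ = (0.6145)(-0.4200) + (0.7889)(0.9075)(0.9999) = 0.45786,
so c = arccos(0.45786) = 1.09521 rad.
Distance = R·c = 6371 × 1.0952 ≈ 6978 km.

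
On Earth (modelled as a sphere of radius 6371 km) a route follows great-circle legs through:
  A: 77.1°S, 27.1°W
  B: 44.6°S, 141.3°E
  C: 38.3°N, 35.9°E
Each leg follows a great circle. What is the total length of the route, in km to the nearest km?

20436 km

Leg A→B: central angle 1.0137 rad, distance 6458.3 km.
Leg B→C: central angle 2.1939 rad, distance 13977.4 km.
Total: 6458.3 + 13977.4 ≈ 20436 km.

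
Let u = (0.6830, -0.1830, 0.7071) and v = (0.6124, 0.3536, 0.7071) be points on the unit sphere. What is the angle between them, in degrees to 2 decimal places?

31.40°

u·v = 0.8536; |u| = 1.0000, |v| = 1.0000.
cos θ = (u·v)/(|u||v|) = 0.8535, so θ = 31.40°.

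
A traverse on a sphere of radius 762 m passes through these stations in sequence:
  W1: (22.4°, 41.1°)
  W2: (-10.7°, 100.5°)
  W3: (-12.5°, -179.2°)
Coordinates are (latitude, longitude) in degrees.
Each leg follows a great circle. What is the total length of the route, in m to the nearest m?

1932 m

Leg W1→W2: central angle 1.1683 rad, distance 890.3 m.
Leg W2→W3: central angle 1.3676 rad, distance 1042.1 m.
Total: 890.3 + 1042.1 ≈ 1932 m.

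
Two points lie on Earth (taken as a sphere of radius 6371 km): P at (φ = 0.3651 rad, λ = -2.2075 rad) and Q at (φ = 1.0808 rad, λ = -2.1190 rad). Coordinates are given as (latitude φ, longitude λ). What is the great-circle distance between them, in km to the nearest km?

4576 km

Let φ₁ = 0.3651 rad, φ₂ = 1.0808 rad, and Δλ = 0.0885 rad.
Haversine: a = sin²(Δφ/2) + cos φ₁ cos φ₂ sin²(Δλ/2) = 0.1227 + (0.9341)(0.4706)(0.0020) = 0.12354.
Central angle c = 2·arcsin(√a) = 0.71832 rad.
Distance = R·c = 6371 × 0.7183 ≈ 4576 km.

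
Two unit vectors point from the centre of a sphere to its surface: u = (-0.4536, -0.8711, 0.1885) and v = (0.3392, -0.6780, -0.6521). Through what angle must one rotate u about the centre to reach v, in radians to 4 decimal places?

1.2516 rad

u·v = 0.3138; |u| = 1.0001, |v| = 1.0000.
cos θ = (u·v)/(|u||v|) = 0.3138, so θ = 1.2516 rad.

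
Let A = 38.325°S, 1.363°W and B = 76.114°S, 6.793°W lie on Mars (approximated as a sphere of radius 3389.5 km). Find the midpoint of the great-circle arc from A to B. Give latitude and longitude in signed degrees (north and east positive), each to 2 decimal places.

Central angle δ = 0.6609 rad. Interpolating on the sphere with fraction f = 0.5:
P = [sin((1−f)δ)·A + sin(fδ)·B] / sin δ = 0.5286·A + 0.5286·B in Cartesian coordinates,
giving P = (0.5405, -0.0249, -0.8409), i.e. latitude -57.24°, longitude -2.63°.

-57.24°, -2.63°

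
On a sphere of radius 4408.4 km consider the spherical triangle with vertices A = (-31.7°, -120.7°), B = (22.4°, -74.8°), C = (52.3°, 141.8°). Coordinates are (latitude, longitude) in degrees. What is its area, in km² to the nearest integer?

Side lengths (central angles): a = 1.7238, b = 2.0756, c = 1.2162 rad; semiperimeter s = 2.5078.
By l'Huilier's theorem, tan(E/4) = √[tan(s/2) tan((s−a)/2) tan((s−b)/2) tan((s−c)/2)], giving spherical excess E = 1.7136 rad.
Area = E·R² = 1.7136 × (4408.4)² ≈ 33301991 km².

33301991 km²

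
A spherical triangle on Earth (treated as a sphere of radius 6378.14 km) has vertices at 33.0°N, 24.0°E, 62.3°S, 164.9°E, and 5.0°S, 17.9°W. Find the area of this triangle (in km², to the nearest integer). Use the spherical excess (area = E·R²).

72729475 km²

Side lengths (central angles): a = 1.9664, b = 0.9589, c = 2.4731 rad; semiperimeter s = 2.6992.
By l'Huilier's theorem, tan(E/4) = √[tan(s/2) tan((s−a)/2) tan((s−b)/2) tan((s−c)/2)], giving spherical excess E = 1.7878 rad.
Area = E·R² = 1.7878 × (6378.14)² ≈ 72729475 km².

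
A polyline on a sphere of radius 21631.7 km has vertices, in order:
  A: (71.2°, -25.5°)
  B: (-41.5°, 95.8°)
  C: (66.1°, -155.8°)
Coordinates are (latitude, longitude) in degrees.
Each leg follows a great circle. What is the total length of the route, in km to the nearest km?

Leg A→B: central angle 2.4229 rad, distance 52411.3 km.
Leg B→C: central angle 2.3484 rad, distance 50800.1 km.
Total: 52411.3 + 50800.1 ≈ 103211 km.

103211 km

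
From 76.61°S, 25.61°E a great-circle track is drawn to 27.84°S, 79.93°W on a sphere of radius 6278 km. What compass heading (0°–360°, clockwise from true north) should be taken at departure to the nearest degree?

248°

Δλ = -105.540° = -1.8420 rad.
y = sin Δλ · cos φ₂ = (-0.9634)(0.8843) = -0.8519
x = cos φ₁ sin φ₂ − sin φ₁ cos φ₂ cos Δλ = (0.2316)(-0.4670) − (-0.9728)(0.8843)(-0.2679) = -0.3386
θ = atan2(y, x) = -111.68°; adding 360° gives 248°.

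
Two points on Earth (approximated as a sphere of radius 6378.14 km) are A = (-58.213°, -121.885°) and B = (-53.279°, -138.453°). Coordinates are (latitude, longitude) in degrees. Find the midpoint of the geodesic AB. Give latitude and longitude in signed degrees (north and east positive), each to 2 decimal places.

-56.02°, -130.70°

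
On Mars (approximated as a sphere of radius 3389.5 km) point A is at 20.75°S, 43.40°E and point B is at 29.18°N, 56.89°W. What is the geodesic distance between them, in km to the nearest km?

6423 km

With latitudes φ₁ = -20.750°, φ₂ = 29.180° and longitude difference Δλ = -100.290°:
cos c = sin φ₁ sin φ₂ + cos φ₁ cos φ₂ cos Δλ = (-0.3543)(0.4876) + (0.9351)(0.8731)(-0.1786) = -0.31858,
so c = arccos(-0.31858) = 1.89503 rad.
Distance = R·c = 3389.5 × 1.8950 ≈ 6423 km.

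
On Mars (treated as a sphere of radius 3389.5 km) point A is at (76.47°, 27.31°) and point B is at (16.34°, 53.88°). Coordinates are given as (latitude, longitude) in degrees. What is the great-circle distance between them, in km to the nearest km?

Let φ₁ = 1.3347 rad, φ₂ = 0.2852 rad, and Δλ = 0.4637 rad.
cos c = sin φ₁ sin φ₂ + cos φ₁ cos φ₂ cos Δλ = (0.9722)(0.2813) + (0.2340)(0.9596)(0.8944) = 0.47432,
so c = arccos(0.47432) = 1.07660 rad.
Distance = R·c = 3389.5 × 1.0766 ≈ 3649 km.

3649 km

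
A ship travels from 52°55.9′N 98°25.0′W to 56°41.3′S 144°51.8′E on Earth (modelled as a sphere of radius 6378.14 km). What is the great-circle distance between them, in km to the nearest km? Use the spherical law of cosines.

In radians: φ₁ = 0.9238, φ₂ = -0.9894, Δλ = -116.720° = -2.0371 rad.
cos c = sin φ₁ sin φ₂ + cos φ₁ cos φ₂ cos Δλ = (0.7979)(-0.8357) + (0.6028)(0.5492)(-0.4496) = -0.81566,
so c = arccos(-0.81566) = 2.52466 rad.
Distance = R·c = 6378.14 × 2.5247 ≈ 16103 km.

16103 km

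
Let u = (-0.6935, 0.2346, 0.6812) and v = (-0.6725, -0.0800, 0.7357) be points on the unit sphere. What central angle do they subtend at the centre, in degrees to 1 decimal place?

18.4°

u·v = 0.9488; |u| = 1.0000, |v| = 1.0000.
cos θ = (u·v)/(|u||v|) = 0.9488, so θ = 18.4°.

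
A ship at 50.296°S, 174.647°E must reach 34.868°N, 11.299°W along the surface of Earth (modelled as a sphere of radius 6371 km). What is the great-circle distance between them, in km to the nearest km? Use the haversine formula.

18233 km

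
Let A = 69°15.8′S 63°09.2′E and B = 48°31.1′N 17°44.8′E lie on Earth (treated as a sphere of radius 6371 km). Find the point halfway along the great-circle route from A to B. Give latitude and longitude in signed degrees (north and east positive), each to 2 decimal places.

-11.14°, 33.22°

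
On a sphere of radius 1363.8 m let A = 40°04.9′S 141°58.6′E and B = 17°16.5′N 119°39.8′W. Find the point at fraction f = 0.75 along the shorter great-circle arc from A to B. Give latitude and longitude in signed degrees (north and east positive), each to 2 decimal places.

0.14°, -140.63°

Central angle δ = 1.8728 rad. Interpolating on the sphere with fraction f = 0.75:
P = [sin((1−f)δ)·A + sin(fδ)·B] / sin δ = 0.4727·A + 1.0330·B in Cartesian coordinates,
giving P = (-0.7731, -0.6343, 0.0024), i.e. latitude 0.14°, longitude -140.63°.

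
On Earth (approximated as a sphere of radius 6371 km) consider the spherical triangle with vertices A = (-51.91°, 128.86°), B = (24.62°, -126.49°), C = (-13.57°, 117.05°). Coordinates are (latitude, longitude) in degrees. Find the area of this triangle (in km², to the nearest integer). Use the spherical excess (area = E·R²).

48162101 km²

Side lengths (central angles): a = 2.0846, b = 0.6894, c = 2.0598 rad; semiperimeter s = 2.4169.
By l'Huilier's theorem, tan(E/4) = √[tan(s/2) tan((s−a)/2) tan((s−b)/2) tan((s−c)/2)], giving spherical excess E = 1.1866 rad.
Area = E·R² = 1.1866 × (6371)² ≈ 48162101 km².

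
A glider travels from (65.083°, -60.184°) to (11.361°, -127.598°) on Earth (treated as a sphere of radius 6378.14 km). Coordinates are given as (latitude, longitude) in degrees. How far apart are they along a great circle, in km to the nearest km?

7824 km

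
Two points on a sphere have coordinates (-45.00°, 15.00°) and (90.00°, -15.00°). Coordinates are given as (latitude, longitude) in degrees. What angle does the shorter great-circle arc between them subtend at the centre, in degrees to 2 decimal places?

135.00°

Let φ₁ = -0.7854 rad, φ₂ = 1.5708 rad, and Δλ = -0.5236 rad.
Haversine: a = sin²(Δφ/2) + cos φ₁ cos φ₂ sin²(Δλ/2) = 0.8536 + (0.7071)(0.0000)(0.0670) = 0.85355.
Central angle c = 2·arcsin(√a) = 2.35619 rad.
So the angular separation is 135.00°.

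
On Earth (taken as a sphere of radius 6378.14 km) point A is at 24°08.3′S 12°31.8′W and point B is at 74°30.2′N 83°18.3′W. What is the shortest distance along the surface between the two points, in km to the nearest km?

12055 km

In radians: φ₁ = -0.4213, φ₂ = 1.3003, Δλ = -70.775° = -1.2353 rad.
Haversine: a = sin²(Δφ/2) + cos φ₁ cos φ₂ sin²(Δλ/2) = 0.5751 + (0.9126)(0.2672)(0.3354) = 0.65689.
Central angle c = 2·arcsin(√a) = 1.88998 rad.
Distance = R·c = 6378.14 × 1.8900 ≈ 12055 km.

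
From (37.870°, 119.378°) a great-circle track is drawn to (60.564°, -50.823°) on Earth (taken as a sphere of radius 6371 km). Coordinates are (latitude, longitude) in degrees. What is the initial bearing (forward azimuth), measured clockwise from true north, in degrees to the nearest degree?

355°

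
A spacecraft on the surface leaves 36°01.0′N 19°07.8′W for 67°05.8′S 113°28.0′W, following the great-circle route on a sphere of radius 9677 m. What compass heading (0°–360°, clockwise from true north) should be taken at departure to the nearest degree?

208°

With φ₁ = 0.6286, φ₂ = -1.1711, Δλ = -1.6465 rad, the forward-azimuth formula gives
θ = atan2( sin Δλ cos φ₂ , cos φ₁ sin φ₂ − sin φ₁ cos φ₂ cos Δλ ) = atan2(-0.3881, -0.7278) = -151.93°.
Adding 360° brings this into [0°, 360°): 208°.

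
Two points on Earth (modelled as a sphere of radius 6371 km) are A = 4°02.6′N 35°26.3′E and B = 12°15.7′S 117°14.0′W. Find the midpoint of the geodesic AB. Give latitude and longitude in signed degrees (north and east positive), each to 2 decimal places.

The central angle between A and B is δ = 2.6486 rad.
With f = 0.5, the slerp weights are sin((1−f)δ)/sin δ = 2.0493 and sin(fδ)/sin δ = 2.0493.
Weighted sum of the unit vectors: (2.0493)·(0.8127,0.5784,0.0705) + (2.0493)·(-0.4472,-0.8689,-0.2124) = (0.7491, -0.5953, -0.2907).
Converting back: φ = atan2(z, √(x²+y²)) = -16.90°, λ = atan2(y, x) = -38.47°.

-16.90°, -38.47°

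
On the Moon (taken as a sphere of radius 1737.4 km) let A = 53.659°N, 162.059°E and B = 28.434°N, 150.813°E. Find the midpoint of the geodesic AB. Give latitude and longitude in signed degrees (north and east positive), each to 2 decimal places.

41.18°, 155.34°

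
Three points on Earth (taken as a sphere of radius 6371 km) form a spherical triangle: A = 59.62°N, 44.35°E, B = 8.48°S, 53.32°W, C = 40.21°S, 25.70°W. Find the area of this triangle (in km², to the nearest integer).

37407952 km²

Side lengths (central angles): a = 0.7006, b = 2.0099, c = 1.7660 rad; semiperimeter s = 2.2383.
By l'Huilier's theorem, tan(E/4) = √[tan(s/2) tan((s−a)/2) tan((s−b)/2) tan((s−c)/2)], giving spherical excess E = 0.9216 rad.
Area = E·R² = 0.9216 × (6371)² ≈ 37407952 km².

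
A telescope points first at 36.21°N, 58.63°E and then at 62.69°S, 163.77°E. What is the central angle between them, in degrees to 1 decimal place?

With latitudes φ₁ = 36.210°, φ₂ = -62.690° and longitude difference Δλ = 105.140°:
Haversine: a = sin²(Δφ/2) + cos φ₁ cos φ₂ sin²(Δλ/2) = 0.5774 + (0.8069)(0.4588)(0.6306) = 0.81079.
Central angle c = 2·arcsin(√a) = 2.24156 rad.
So the angular separation is 128.4°.

128.4°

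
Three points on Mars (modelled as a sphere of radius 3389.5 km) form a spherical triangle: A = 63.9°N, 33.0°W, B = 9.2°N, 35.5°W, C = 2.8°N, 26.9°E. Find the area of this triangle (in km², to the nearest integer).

6979843 km²

Side lengths (central angles): a = 1.0876, b = 1.3034, c = 0.9552 rad; semiperimeter s = 1.6731.
By l'Huilier's theorem, tan(E/4) = √[tan(s/2) tan((s−a)/2) tan((s−b)/2) tan((s−c)/2)], giving spherical excess E = 0.6075 rad.
Area = E·R² = 0.6075 × (3389.5)² ≈ 6979843 km².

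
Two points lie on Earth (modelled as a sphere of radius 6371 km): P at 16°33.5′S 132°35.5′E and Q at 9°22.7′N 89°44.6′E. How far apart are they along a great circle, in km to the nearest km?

5525 km

With latitudes φ₁ = -16.558°, φ₂ = 9.378° and longitude difference Δλ = -42.848°:
cos c = sin φ₁ sin φ₂ + cos φ₁ cos φ₂ cos Δλ = (-0.2850)(0.1630) + (0.9585)(0.9866)(0.7332) = 0.64692,
so c = arccos(0.64692) = 0.86726 rad.
Distance = R·c = 6371 × 0.8673 ≈ 5525 km.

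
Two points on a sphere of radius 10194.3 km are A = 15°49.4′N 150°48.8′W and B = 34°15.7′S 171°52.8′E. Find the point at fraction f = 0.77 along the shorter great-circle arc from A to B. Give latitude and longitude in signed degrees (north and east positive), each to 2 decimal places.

-23.28°, -177.96°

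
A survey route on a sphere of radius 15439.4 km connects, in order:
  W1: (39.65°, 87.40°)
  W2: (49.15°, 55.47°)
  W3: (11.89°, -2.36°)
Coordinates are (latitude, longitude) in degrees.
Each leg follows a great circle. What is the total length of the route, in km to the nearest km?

Leg W1→W2: central angle 0.4273 rad, distance 6597.3 km.
Leg W2→W3: central angle 1.0511 rad, distance 16228.1 km.
Total: 6597.3 + 16228.1 ≈ 22825 km.

22825 km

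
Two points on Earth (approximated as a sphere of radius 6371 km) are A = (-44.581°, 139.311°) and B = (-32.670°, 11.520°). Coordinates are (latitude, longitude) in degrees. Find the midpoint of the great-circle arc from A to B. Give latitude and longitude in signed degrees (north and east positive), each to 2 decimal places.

-60.81°, 65.76°

Central angle δ = 1.5593 rad. Interpolating on the sphere with fraction f = 0.5:
P = [sin((1−f)δ)·A + sin(fδ)·B] / sin δ = 0.7031·A + 0.7031·B in Cartesian coordinates,
giving P = (0.2002, 0.4447, -0.8730), i.e. latitude -60.81°, longitude 65.76°.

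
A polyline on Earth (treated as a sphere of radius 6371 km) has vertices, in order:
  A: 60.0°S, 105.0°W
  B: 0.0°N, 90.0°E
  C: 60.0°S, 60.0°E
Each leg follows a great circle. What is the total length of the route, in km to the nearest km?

Leg A→B: central angle 2.0748 rad, distance 13218.8 km.
Leg B→C: central angle 1.1230 rad, distance 7154.4 km.
Total: 13218.8 + 7154.4 ≈ 20373 km.

20373 km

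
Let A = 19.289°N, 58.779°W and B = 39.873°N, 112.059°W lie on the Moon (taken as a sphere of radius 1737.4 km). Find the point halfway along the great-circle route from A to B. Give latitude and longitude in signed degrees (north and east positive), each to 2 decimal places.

The central angle between A and B is δ = 0.8699 rad.
With f = 0.5, the slerp weights are sin((1−f)δ)/sin δ = 0.5513 and sin(fδ)/sin δ = 0.5513.
Weighted sum of the unit vectors: (0.5513)·(0.4892,-0.8072,0.3303) + (0.5513)·(-0.2882,-0.7113,0.6411) = (0.1108, -0.8372, 0.5356).
Converting back: φ = atan2(z, √(x²+y²)) = 32.38°, λ = atan2(y, x) = -82.46°.

32.38°, -82.46°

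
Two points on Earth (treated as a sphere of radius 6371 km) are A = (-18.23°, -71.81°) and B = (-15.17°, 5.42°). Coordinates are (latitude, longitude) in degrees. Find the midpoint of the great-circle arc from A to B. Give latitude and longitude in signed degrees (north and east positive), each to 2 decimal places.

-21.00°, -32.83°

The central angle between A and B is δ = 1.2823 rad.
With f = 0.5, the slerp weights are sin((1−f)δ)/sin δ = 0.6239 and sin(fδ)/sin δ = 0.6239.
Weighted sum of the unit vectors: (0.6239)·(0.2965,-0.9023,-0.3128) + (0.6239)·(0.9608,0.0912,-0.2617) = (0.7845, -0.5061, -0.3584).
Converting back: φ = atan2(z, √(x²+y²)) = -21.00°, λ = atan2(y, x) = -32.83°.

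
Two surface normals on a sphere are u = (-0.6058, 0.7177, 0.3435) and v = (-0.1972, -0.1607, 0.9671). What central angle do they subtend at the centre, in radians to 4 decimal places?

1.2278 rad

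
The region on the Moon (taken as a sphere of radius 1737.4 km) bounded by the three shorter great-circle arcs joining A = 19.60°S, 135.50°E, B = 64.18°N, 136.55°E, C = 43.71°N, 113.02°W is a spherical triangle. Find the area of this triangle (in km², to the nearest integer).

3186525 km²

Side lengths (central angles): a = 1.0331, b = 2.0728, c = 1.4623 rad; semiperimeter s = 2.2841.
By l'Huilier's theorem, tan(E/4) = √[tan(s/2) tan((s−a)/2) tan((s−b)/2) tan((s−c)/2)], giving spherical excess E = 1.0556 rad.
Area = E·R² = 1.0556 × (1737.4)² ≈ 3186525 km².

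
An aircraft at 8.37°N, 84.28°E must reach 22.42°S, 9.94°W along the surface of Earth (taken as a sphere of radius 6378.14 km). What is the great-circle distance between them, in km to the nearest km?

Let φ₁ = 0.1461 rad, φ₂ = -0.3913 rad, and Δλ = -1.6444 rad.
cos c = sin φ₁ sin φ₂ + cos φ₁ cos φ₂ cos Δλ = (0.1456)(-0.3814) + (0.9893)(0.9244)(-0.0736) = -0.12282,
so c = arccos(-0.12282) = 1.69392 rad.
Distance = R·c = 6378.14 × 1.6939 ≈ 10804 km.

10804 km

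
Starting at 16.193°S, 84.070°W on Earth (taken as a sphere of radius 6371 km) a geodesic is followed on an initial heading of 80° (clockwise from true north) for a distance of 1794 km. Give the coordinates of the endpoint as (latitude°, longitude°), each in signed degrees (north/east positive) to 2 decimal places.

-12.80°, -67.77°

Angular distance δ = d/R = 1794/6371 = 0.28159 rad; initial bearing θ = 1.3963 rad.
sin φ₂ = sin φ₁ cos δ + cos φ₁ sin δ cos θ = (-0.2789)(0.9606) + (0.9603)(0.2779)(0.1736) = -0.2216, so φ₂ = -12.80°.
Δλ = atan2(sin θ sin δ cos φ₁, cos δ − sin φ₁ sin φ₂) = atan2(0.2628, 0.8988) = 16.298°.
λ₂ = -84.070° + 16.298° = -67.77°.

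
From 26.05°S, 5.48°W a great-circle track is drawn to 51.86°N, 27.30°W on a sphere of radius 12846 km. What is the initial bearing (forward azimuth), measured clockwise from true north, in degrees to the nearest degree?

347°

Δλ = -21.820° = -0.3808 rad.
y = sin Δλ · cos φ₂ = (-0.3717)(0.6176) = -0.2296
x = cos φ₁ sin φ₂ − sin φ₁ cos φ₂ cos Δλ = (0.8984)(0.7865) − (-0.4392)(0.6176)(0.9284) = 0.9584
θ = atan2(y, x) = -13.47°; adding 360° gives 347°.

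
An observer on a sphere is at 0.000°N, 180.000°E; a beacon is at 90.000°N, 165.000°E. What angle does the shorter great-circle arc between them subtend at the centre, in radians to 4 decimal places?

In radians: φ₁ = 0.0000, φ₂ = 1.5708, Δλ = -15.000° = -0.2618 rad.
cos c = sin φ₁ sin φ₂ + cos φ₁ cos φ₂ cos Δλ = (0.0000)(1.0000) + (1.0000)(0.0000)(0.9659) = 0.00000,
so c = arccos(0.00000) = 1.57080 rad.
So the angular separation is 1.5708 rad.

1.5708 rad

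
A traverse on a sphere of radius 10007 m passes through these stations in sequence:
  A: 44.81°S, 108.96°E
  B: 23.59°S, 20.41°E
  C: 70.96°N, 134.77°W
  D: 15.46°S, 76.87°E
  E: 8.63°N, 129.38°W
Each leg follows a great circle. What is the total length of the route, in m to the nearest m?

83471 m

Leg A→B: central angle 1.2677 rad, distance 12685.8 m.
Leg B→C: central angle 2.2779 rad, distance 22795.1 m.
Leg C→D: central angle 2.1173 rad, distance 21187.4 m.
Leg D→E: central angle 2.6784 rad, distance 26802.8 m.
Total: 12685.8 + 22795.1 + 21187.4 + 26802.8 ≈ 83471 m.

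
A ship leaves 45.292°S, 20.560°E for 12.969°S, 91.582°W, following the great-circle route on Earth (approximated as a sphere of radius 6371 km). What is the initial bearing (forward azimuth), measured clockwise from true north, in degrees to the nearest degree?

245°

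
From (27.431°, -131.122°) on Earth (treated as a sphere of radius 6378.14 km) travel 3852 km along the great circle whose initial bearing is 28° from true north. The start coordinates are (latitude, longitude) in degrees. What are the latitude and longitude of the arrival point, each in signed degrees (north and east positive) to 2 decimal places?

55.51°, -103.03°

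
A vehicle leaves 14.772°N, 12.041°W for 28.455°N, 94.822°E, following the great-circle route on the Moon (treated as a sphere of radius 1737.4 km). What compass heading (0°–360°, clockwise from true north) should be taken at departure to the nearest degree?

58°

Δλ = 106.863° = 1.8651 rad.
y = sin Δλ · cos φ₂ = (0.9570)(0.8792) = 0.8414
x = cos φ₁ sin φ₂ − sin φ₁ cos φ₂ cos Δλ = (0.9669)(0.4765) − (0.2550)(0.8792)(-0.2901) = 0.5257
θ = atan2(y, x) = 58.00°, so the bearing is 58°.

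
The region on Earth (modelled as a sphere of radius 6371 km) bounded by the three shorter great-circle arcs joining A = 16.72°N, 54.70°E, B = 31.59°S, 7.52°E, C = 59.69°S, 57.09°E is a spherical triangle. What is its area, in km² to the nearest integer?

20818036 km²

Side lengths (central angles): a = 0.7510, b = 1.3340, c = 1.1551 rad; semiperimeter s = 1.6201.
By l'Huilier's theorem, tan(E/4) = √[tan(s/2) tan((s−a)/2) tan((s−b)/2) tan((s−c)/2)], giving spherical excess E = 0.5129 rad.
Area = E·R² = 0.5129 × (6371)² ≈ 20818036 km².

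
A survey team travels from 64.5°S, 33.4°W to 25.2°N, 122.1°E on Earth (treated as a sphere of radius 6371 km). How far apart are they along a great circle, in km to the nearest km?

15303 km

Let φ₁ = -1.1257 rad, φ₂ = 0.4398 rad, and Δλ = 2.7140 rad.
cos c = sin φ₁ sin φ₂ + cos φ₁ cos φ₂ cos Δλ = (-0.9026)(0.4258) + (0.4305)(0.9048)(-0.9100) = -0.73877,
so c = arccos(-0.73877) = 2.40203 rad.
Distance = R·c = 6371 × 2.4020 ≈ 15303 km.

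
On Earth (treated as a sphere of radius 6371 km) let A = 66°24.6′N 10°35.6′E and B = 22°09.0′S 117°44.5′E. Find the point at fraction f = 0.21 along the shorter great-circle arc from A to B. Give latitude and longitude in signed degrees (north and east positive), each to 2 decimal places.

58.43°, 62.73°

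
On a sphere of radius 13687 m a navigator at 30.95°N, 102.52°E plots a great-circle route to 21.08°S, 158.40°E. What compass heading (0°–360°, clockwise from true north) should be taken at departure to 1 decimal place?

126.8°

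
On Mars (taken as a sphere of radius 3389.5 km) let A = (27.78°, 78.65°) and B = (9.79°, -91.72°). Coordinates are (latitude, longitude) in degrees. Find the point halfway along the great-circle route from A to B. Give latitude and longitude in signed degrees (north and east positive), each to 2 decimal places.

Central angle δ = 2.4660 rad. Interpolating on the sphere with fraction f = 0.5:
P = [sin((1−f)δ)·A + sin(fδ)·B] / sin δ = 1.5087·A + 1.5087·B in Cartesian coordinates,
giving P = (0.2181, -0.1773, 0.9597), i.e. latitude 73.68°, longitude -39.12°.

73.68°, -39.12°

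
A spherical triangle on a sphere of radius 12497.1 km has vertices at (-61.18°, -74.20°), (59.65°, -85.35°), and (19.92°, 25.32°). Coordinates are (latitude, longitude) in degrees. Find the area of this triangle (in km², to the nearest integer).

400181225 km²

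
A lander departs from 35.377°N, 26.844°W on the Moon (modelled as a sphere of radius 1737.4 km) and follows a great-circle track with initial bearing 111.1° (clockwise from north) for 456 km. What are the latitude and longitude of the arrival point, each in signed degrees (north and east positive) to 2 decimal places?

28.88°, -10.80°

Angular distance δ = d/R = 456/1737.4 = 0.26246 rad; initial bearing θ = 1.9391 rad.
sin φ₂ = sin φ₁ cos δ + cos φ₁ sin δ cos θ = (0.5790)(0.9658) + (0.8154)(0.2595)(-0.3600) = 0.4830, so φ₂ = 28.88°.
Δλ = atan2(sin θ sin δ cos φ₁, cos δ − sin φ₁ sin φ₂) = atan2(0.1974, 0.6861) = 16.048°.
λ₂ = -26.844° + 16.048° = -10.80°.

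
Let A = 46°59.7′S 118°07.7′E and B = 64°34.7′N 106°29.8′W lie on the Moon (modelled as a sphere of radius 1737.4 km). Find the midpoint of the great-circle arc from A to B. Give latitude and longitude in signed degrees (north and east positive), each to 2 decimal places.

Central angle δ = 2.6237 rad. Interpolating on the sphere with fraction f = 0.5:
P = [sin((1−f)δ)·A + sin(fδ)·B] / sin δ = 1.9527·A + 1.9527·B in Cartesian coordinates,
giving P = (-0.8659, 0.3708, 0.3356), i.e. latitude 19.61°, longitude 156.82°.

19.61°, 156.82°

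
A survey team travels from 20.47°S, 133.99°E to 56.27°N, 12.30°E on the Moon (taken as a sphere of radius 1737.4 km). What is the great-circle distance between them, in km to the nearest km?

In radians: φ₁ = -0.3573, φ₂ = 0.9821, Δλ = -121.690° = -2.1239 rad.
cos c = sin φ₁ sin φ₂ + cos φ₁ cos φ₂ cos Δλ = (-0.3497)(0.8317) + (0.9369)(0.5553)(-0.5253) = -0.56413,
so c = arccos(-0.56413) = 2.17017 rad.
Distance = R·c = 1737.4 × 2.1702 ≈ 3770 km.

3770 km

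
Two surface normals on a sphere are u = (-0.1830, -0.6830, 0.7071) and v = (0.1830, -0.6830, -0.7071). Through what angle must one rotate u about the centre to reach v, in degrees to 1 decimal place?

u·v = -0.0670; |u| = 1.0000, |v| = 1.0000.
cos θ = (u·v)/(|u||v|) = -0.0670, so θ = 93.8°.

93.8°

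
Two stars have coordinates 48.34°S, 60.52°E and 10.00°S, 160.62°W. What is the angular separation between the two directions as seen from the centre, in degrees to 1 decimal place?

In radians: φ₁ = -0.8437, φ₂ = -0.1745, Δλ = 138.860° = 2.4236 rad.
cos c = sin φ₁ sin φ₂ + cos φ₁ cos φ₂ cos Δλ = (-0.7471)(-0.1736) + (0.6647)(0.9848)(-0.7531) = -0.36326,
so c = arccos(-0.36326) = 1.94256 rad.
So the angular separation is 111.3°.

111.3°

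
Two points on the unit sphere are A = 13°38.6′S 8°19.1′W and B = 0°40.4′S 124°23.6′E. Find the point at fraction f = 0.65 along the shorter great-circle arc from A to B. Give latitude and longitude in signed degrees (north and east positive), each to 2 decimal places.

The central angle between A and B is δ = 2.2868 rad.
With f = 0.65, the slerp weights are sin((1−f)δ)/sin δ = 0.9512 and sin(fδ)/sin δ = 1.3207.
Weighted sum of the unit vectors: (0.9512)·(0.9616,-0.1406,-0.2359) + (1.3207)·(-0.5648,0.8251,-0.0118) = (0.1686, 0.9560, -0.2399).
Converting back: φ = atan2(z, √(x²+y²)) = -13.88°, λ = atan2(y, x) = 80.00°.

-13.88°, 80.00°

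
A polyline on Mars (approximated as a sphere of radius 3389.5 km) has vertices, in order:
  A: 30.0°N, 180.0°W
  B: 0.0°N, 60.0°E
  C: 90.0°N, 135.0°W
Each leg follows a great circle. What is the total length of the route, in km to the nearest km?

Leg A→B: central angle 2.0186 rad, distance 6842.1 km.
Leg B→C: central angle 1.5708 rad, distance 5324.2 km.
Total: 6842.1 + 5324.2 ≈ 12166 km.

12166 km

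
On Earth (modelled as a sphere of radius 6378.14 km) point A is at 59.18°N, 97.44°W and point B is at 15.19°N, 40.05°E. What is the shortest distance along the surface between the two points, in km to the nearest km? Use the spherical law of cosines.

10911 km

In radians: φ₁ = 1.0329, φ₂ = 0.2651, Δλ = 137.490° = 2.3997 rad.
cos c = sin φ₁ sin φ₂ + cos φ₁ cos φ₂ cos Δλ = (0.8588)(0.2620) + (0.5123)(0.9651)(-0.7372) = -0.13946,
so c = arccos(-0.13946) = 1.71072 rad.
Distance = R·c = 6378.14 × 1.7107 ≈ 10911 km.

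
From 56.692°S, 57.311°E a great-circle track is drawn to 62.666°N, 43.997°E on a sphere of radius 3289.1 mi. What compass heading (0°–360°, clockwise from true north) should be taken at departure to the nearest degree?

With φ₁ = -0.9895, φ₂ = 1.0937, Δλ = -0.2324 rad, the forward-azimuth formula gives
θ = atan2( sin Δλ cos φ₂ , cos φ₁ sin φ₂ − sin φ₁ cos φ₂ cos Δλ ) = atan2(-0.1057, 0.8613) = -7.00°.
Adding 360° brings this into [0°, 360°): 353°.

353°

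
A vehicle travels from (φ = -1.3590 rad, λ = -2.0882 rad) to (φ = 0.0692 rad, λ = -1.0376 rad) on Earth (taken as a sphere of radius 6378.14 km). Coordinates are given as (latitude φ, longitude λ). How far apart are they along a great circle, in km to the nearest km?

9785 km

With latitudes φ₁ = -77.865°, φ₂ = 3.965° and longitude difference Δλ = 60.195°:
Haversine: a = sin²(Δφ/2) + cos φ₁ cos φ₂ sin²(Δλ/2) = 0.4289 + (0.2102)(0.9976)(0.2515) = 0.48168.
Central angle c = 2·arcsin(√a) = 1.53415 rad.
Distance = R·c = 6378.14 × 1.5341 ≈ 9785 km.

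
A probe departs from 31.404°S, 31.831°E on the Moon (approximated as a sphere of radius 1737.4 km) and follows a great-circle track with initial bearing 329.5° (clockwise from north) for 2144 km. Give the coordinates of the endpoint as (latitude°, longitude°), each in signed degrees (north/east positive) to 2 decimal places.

Angular distance δ = d/R = 2144/1737.4 = 1.23403 rad; initial bearing θ = 5.7509 rad.
sin φ₂ = sin φ₁ cos δ + cos φ₁ sin δ cos θ = (-0.5211)(0.3304) + (0.8535)(0.9438)(0.8616) = 0.5219, so φ₂ = 31.46°.
Δλ = atan2(sin θ sin δ cos φ₁, cos δ − sin φ₁ sin φ₂) = atan2(-0.4089, 0.6024) = -34.165°.
λ₂ = 31.831° − 34.165° = -2.33°.

31.46°, -2.33°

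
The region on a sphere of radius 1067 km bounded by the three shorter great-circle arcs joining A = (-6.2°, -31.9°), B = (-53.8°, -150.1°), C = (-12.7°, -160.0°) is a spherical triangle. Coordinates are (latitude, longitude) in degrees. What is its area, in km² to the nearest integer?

1058327 km²

Side lengths (central angles): a = 0.7303, b = 2.1830, c = 1.7623 rad; semiperimeter s = 2.3378.
By l'Huilier's theorem, tan(E/4) = √[tan(s/2) tan((s−a)/2) tan((s−b)/2) tan((s−c)/2)], giving spherical excess E = 0.9296 rad.
Area = E·R² = 0.9296 × (1067)² ≈ 1058327 km².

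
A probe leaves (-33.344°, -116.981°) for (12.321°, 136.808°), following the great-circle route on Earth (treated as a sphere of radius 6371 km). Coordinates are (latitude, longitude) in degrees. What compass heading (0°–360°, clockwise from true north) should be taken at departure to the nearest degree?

With φ₁ = -0.5820, φ₂ = 0.2150, Δλ = -1.8537 rad, the forward-azimuth formula gives
θ = atan2( sin Δλ cos φ₂ , cos φ₁ sin φ₂ − sin φ₁ cos φ₂ cos Δλ ) = atan2(-0.9381, 0.0283) = -88.27°.
Adding 360° brings this into [0°, 360°): 272°.

272°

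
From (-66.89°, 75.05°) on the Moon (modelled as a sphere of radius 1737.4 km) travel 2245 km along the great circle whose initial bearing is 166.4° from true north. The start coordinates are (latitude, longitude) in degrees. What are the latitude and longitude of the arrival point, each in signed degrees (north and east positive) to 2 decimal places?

Angular distance δ = d/R = 2245/1737.4 = 1.29216 rad; initial bearing θ = 2.9042 rad.
sin φ₂ = sin φ₁ cos δ + cos φ₁ sin δ cos θ = (-0.9198)(0.2750) + (0.3925)(0.9614)(-0.9720) = -0.6198, so φ₂ = -38.30°.
Δλ = atan2(sin θ sin δ cos φ₁, cos δ − sin φ₁ sin φ₂) = atan2(0.0887, -0.2950) = 163.258°.
λ₂ = 75.050° + 163.258° = 238.31° → -121.69° after wrapping to (−180°, 180°].

-38.30°, -121.69°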